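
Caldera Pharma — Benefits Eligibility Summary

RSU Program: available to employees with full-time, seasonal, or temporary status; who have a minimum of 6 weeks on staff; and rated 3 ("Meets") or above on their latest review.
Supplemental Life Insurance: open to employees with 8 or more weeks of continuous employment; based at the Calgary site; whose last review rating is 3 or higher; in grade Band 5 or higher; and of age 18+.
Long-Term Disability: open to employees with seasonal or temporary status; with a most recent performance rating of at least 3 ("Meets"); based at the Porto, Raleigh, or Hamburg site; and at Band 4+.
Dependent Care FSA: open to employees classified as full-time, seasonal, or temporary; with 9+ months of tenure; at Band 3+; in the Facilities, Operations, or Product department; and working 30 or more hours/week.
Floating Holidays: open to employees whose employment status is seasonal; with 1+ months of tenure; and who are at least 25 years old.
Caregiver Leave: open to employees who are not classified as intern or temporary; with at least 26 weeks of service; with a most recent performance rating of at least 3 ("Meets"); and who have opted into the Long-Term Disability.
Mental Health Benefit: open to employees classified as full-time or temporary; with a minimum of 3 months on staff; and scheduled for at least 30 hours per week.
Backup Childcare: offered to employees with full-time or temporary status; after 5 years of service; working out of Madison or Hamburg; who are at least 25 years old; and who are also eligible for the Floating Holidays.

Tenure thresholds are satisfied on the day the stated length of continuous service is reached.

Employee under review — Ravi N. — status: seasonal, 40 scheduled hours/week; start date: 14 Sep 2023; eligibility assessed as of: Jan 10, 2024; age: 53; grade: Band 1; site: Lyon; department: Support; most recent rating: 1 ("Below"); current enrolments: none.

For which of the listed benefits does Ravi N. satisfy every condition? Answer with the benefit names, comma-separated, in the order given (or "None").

Service from 14 Sep 2023 to Jan 10, 2024: 118 days.
RSU Program — status seasonal ✓; service 118 days ≥ 6 weeks (≈42 days) ✓; rating 1 < 3 ✗ → not eligible.
Supplemental Life Insurance — service 118 days ≥ 8 weeks (≈56 days) ✓; site Lyon ✗ (not Calgary) → not eligible.
Long-Term Disability — status seasonal ✓; rating 1 < 3 ✗ → not eligible.
Dependent Care FSA — status seasonal ✓; service 118 days < 9 months (≈270 days) ✗ → not eligible.
Floating Holidays — status seasonal ✓; service 118 days ≥ 1 month (≈30 days) ✓; age 53 ≥ 25 ✓ → eligible.
Caregiver Leave — status seasonal ✓ (not excluded); service 118 days < 26 weeks (≈182 days) ✗ → not eligible.
Mental Health Benefit — status seasonal ✗ (requires full-time or temporary) → not eligible.
Backup Childcare — status seasonal ✗ (requires full-time or temporary) → not eligible.

Floating Holidays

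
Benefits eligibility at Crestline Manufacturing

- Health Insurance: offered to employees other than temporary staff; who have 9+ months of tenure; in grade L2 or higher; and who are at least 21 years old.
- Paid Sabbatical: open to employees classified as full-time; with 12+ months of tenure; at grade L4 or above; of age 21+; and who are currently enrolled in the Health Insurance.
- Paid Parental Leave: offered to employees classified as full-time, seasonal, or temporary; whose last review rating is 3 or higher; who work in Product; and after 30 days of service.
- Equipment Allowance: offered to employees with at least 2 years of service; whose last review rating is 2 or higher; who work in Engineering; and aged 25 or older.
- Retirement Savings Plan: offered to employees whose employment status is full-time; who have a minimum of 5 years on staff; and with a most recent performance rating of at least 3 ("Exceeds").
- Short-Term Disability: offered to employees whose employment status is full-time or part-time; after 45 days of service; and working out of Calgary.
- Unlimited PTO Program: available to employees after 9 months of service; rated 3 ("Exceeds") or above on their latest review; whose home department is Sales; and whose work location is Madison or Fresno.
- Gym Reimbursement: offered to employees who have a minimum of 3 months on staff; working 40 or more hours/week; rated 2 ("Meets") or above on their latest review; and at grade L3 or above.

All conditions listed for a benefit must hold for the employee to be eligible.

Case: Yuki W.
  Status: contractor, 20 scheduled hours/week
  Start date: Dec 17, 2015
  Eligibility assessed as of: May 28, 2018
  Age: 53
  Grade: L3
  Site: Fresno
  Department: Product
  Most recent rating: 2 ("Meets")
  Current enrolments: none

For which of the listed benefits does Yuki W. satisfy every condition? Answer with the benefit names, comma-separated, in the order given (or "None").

Health Insurance

Service from Dec 17, 2015 to May 28, 2018: 893 days.
Health Insurance — status contractor ✓ (not excluded); service 893 days ≥ 9 months (≈270 days) ✓; grade L3 ≥ L2 ✓; age 53 ≥ 21 ✓ → eligible.
Paid Sabbatical — status contractor ✗ (requires full-time) → not eligible.
Paid Parental Leave — status contractor ✗ (requires full-time, seasonal, or temporary) → not eligible.
Equipment Allowance — service 893 days ≥ 2 years (≈730 days) ✓; rating 2 ≥ 2 ✓; dept Product ✗ → not eligible.
Retirement Savings Plan — status contractor ✗ (requires full-time) → not eligible.
Short-Term Disability — status contractor ✗ (requires full-time or part-time) → not eligible.
Unlimited PTO Program — service 893 days ≥ 9 months (≈270 days) ✓; rating 2 < 3 ✗ → not eligible.
Gym Reimbursement — service 893 days ≥ 3 months (≈90 days) ✓; 20 hrs/wk < 40 ✗ → not eligible.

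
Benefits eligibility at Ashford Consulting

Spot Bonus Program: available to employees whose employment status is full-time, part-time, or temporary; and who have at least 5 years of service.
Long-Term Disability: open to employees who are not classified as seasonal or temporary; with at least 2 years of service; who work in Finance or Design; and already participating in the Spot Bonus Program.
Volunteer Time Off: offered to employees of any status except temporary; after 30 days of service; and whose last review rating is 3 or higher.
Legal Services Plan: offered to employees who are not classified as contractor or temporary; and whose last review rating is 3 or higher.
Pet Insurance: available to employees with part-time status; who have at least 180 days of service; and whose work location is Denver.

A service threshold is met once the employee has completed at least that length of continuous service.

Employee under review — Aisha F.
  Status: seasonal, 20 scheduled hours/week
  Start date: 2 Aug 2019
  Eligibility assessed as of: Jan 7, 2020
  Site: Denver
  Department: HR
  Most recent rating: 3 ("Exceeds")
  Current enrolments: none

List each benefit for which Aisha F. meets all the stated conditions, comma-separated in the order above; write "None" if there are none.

Volunteer Time Off, Legal Services Plan

Service from 2 Aug 2019 to Jan 7, 2020: 158 days.
Spot Bonus Program — status seasonal ✗ (requires full-time, part-time, or temporary) → not eligible.
Long-Term Disability — status seasonal ✗ (excluded) → not eligible.
Volunteer Time Off — status seasonal ✓ (not excluded); service 158 days ≥ 30 days ✓; rating 3 ≥ 3 ✓ → eligible.
Legal Services Plan — status seasonal ✓ (not excluded); rating 3 ≥ 3 ✓ → eligible.
Pet Insurance — status seasonal ✗ (requires part-time) → not eligible.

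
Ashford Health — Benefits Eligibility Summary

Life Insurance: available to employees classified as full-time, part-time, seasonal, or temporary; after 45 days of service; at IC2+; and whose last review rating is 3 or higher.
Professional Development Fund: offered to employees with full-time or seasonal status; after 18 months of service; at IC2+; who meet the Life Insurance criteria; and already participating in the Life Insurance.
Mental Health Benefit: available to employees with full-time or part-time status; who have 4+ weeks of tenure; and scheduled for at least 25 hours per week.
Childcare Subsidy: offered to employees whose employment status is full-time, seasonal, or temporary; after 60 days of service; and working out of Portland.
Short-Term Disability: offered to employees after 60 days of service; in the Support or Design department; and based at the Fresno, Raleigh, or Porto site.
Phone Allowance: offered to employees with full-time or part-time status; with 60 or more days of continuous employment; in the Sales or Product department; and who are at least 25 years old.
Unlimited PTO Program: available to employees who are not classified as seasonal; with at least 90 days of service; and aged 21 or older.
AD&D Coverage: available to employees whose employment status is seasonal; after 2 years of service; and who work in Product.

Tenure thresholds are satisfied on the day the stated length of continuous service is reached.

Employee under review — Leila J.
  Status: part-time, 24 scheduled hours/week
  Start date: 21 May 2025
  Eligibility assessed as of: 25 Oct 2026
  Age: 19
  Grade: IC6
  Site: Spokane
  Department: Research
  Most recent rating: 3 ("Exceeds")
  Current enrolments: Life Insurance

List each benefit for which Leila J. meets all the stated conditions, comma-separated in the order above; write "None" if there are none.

Life Insurance

Service from 21 May 2025 to 25 Oct 2026: 522 days.
Life Insurance — status part-time ✓; service 522 days ≥ 45 days ✓; grade IC6 ≥ IC2 ✓; rating 3 ≥ 3 ✓ → eligible.
Professional Development Fund — status part-time ✗ (requires full-time or seasonal) → not eligible.
Mental Health Benefit — status part-time ✓; service 522 days ≥ 4 weeks (≈28 days) ✓; 24 hrs/wk < 25 ✗ → not eligible.
Childcare Subsidy — status part-time ✗ (requires full-time, seasonal, or temporary) → not eligible.
Short-Term Disability — service 522 days ≥ 60 days ✓; dept Research ✗ → not eligible.
Phone Allowance — status part-time ✓; service 522 days ≥ 60 days ✓; dept Research ✗ → not eligible.
Unlimited PTO Program — status part-time ✓ (not excluded); service 522 days ≥ 90 days ✓; age 19 < 21 ✗ → not eligible.
AD&D Coverage — status part-time ✗ (requires seasonal) → not eligible.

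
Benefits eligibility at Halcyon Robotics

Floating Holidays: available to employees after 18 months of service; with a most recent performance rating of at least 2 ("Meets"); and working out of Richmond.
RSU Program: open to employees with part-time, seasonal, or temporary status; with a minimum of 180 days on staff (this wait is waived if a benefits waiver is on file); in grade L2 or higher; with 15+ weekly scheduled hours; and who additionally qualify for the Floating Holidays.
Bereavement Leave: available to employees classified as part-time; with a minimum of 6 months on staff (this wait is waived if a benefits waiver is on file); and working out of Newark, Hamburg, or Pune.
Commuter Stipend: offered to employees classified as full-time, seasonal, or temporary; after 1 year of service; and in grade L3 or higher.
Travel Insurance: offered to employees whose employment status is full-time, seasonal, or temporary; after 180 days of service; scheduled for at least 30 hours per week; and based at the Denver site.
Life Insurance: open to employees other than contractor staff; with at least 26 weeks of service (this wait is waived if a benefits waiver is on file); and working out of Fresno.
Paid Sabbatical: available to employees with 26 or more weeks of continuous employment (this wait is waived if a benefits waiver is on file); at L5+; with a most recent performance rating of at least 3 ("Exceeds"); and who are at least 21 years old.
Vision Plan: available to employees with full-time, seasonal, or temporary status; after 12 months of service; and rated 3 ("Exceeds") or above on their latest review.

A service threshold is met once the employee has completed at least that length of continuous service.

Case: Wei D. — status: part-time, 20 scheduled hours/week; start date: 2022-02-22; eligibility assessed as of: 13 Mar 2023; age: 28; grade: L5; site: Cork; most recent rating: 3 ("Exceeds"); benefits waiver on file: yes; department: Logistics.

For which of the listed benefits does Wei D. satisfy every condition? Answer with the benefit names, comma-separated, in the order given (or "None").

Paid Sabbatical

Service from 2022-02-22 to 13 Mar 2023: 384 days.
Floating Holidays — service 384 days < 18 months (≈540 days) ✗ → not eligible.
RSU Program — status part-time ✓; benefits waiver on file ✓; grade L5 ≥ L2 ✓; 20 hrs/wk ≥ 15 ✓; not eligible for Floating Holidays ✗ → not eligible.
Bereavement Leave — status part-time ✓; benefits waiver on file ✓; site Cork ✗ (not Newark, Hamburg, or Pune) → not eligible.
Commuter Stipend — status part-time ✗ (requires full-time, seasonal, or temporary) → not eligible.
Travel Insurance — status part-time ✗ (requires full-time, seasonal, or temporary) → not eligible.
Life Insurance — status part-time ✓ (not excluded); benefits waiver on file ✓; site Cork ✗ (not Fresno) → not eligible.
Paid Sabbatical — benefits waiver on file ✓; grade L5 ≥ L5 ✓; rating 3 ≥ 3 ✓; age 28 ≥ 21 ✓ → eligible.
Vision Plan — status part-time ✗ (requires full-time, seasonal, or temporary) → not eligible.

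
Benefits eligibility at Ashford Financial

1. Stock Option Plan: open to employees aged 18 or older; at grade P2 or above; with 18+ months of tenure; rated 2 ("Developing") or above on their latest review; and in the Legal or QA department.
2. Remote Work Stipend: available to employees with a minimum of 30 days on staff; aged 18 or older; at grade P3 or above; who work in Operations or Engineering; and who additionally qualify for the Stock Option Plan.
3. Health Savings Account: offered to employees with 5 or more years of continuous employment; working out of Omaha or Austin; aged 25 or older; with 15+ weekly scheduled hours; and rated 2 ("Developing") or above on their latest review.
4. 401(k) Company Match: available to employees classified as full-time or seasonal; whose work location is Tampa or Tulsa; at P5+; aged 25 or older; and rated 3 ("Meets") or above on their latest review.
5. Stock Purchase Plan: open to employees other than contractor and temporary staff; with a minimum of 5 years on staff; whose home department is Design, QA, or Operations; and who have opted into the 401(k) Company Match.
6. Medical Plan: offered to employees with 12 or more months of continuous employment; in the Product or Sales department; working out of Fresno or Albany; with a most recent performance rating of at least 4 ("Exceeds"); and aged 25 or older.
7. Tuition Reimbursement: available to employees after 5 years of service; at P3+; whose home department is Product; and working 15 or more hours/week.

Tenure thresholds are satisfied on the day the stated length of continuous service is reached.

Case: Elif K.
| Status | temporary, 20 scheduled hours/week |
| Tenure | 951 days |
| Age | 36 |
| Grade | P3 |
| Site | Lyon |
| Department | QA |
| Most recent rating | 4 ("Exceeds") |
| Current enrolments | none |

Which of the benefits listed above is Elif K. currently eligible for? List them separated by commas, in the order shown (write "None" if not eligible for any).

Stock Option Plan

Stock Option Plan — age 36 ≥ 18 ✓; grade P3 ≥ P2 ✓; service 951 days ≥ 18 months (≈540 days) ✓; rating 4 ≥ 2 ✓; dept QA ✓ → eligible.
Remote Work Stipend — service 951 days ≥ 30 days ✓; age 36 ≥ 18 ✓; grade P3 ≥ P3 ✓; dept QA ✗ → not eligible.
Health Savings Account — service 951 days < 5 years (≈1825 days) ✗ → not eligible.
401(k) Company Match — status temporary ✗ (requires full-time or seasonal) → not eligible.
Stock Purchase Plan — status temporary ✗ (excluded) → not eligible.
Medical Plan — service 951 days ≥ 12 months (≈360 days) ✓; dept QA ✗ → not eligible.
Tuition Reimbursement — service 951 days < 5 years (≈1825 days) ✗ → not eligible.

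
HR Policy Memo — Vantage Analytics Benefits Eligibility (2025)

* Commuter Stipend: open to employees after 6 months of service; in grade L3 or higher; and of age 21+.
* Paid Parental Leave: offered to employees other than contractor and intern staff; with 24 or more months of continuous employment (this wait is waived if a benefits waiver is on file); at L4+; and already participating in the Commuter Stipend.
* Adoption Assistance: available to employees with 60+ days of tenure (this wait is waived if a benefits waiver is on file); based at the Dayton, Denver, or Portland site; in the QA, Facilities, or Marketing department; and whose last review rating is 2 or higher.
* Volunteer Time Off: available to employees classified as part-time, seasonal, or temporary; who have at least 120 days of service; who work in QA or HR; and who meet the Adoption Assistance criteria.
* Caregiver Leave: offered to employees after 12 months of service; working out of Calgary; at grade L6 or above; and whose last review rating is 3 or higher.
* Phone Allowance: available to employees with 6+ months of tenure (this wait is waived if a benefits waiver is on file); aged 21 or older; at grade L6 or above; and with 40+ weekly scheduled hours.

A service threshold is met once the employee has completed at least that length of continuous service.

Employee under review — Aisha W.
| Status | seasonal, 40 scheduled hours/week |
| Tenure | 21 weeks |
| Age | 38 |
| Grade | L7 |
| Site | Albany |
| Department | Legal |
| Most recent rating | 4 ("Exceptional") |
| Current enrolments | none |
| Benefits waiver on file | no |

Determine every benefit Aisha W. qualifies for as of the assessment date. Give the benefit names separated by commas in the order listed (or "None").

None

Commuter Stipend — service 21 weeks < 6 months (≈180 days) ✗ → not eligible.
Paid Parental Leave — status seasonal ✓ (not excluded); no waiver, service 21 weeks < 24 months (≈720 days) ✗ → not eligible.
Adoption Assistance — no waiver, service 21 weeks ≥ 60 days ✓; site Albany ✗ (not Dayton, Denver, or Portland) → not eligible.
Volunteer Time Off — status seasonal ✓; service 21 weeks ≥ 120 days ✓; dept Legal ✗ → not eligible.
Caregiver Leave — service 21 weeks < 12 months (≈360 days) ✗ → not eligible.
Phone Allowance — no waiver, service 21 weeks < 6 months (≈180 days) ✗ → not eligible.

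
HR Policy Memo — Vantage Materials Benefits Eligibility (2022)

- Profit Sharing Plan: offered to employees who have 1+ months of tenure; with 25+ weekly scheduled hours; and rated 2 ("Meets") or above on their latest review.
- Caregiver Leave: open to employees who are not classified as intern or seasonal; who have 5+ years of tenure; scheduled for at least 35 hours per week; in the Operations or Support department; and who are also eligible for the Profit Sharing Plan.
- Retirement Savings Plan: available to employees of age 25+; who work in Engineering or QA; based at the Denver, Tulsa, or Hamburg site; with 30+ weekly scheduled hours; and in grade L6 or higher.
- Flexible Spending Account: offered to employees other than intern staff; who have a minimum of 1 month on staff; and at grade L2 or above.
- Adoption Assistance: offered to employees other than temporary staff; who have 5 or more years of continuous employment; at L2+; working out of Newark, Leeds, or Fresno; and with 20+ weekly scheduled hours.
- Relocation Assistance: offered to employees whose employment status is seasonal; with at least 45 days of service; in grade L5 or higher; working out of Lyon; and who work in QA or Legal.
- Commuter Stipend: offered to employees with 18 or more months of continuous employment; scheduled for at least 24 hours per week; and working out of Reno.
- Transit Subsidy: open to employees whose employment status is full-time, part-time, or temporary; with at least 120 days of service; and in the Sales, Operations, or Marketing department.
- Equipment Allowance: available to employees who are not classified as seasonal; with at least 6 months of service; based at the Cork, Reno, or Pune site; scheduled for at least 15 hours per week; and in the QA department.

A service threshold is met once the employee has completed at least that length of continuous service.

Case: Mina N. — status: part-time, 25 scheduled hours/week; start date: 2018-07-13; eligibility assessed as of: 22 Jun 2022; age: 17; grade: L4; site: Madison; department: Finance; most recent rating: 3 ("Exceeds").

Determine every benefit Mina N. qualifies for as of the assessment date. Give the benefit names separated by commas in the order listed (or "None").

Profit Sharing Plan, Flexible Spending Account

Service from 2018-07-13 to 22 Jun 2022: 1440 days.
Profit Sharing Plan — service 1440 days ≥ 1 month (≈30 days) ✓; 25 hrs/wk ≥ 25 ✓; rating 3 ≥ 2 ✓ → eligible.
Caregiver Leave — status part-time ✓ (not excluded); service 1440 days < 5 years (≈1825 days) ✗ → not eligible.
Retirement Savings Plan — age 17 < 25 ✗ → not eligible.
Flexible Spending Account — status part-time ✓ (not excluded); service 1440 days ≥ 1 month (≈30 days) ✓; grade L4 ≥ L2 ✓ → eligible.
Adoption Assistance — status part-time ✓ (not excluded); service 1440 days < 5 years (≈1825 days) ✗ → not eligible.
Relocation Assistance — status part-time ✗ (requires seasonal) → not eligible.
Commuter Stipend — service 1440 days ≥ 18 months (≈540 days) ✓; 25 hrs/wk ≥ 24 ✓; site Madison ✗ (not Reno) → not eligible.
Transit Subsidy — status part-time ✓; service 1440 days ≥ 120 days ✓; dept Finance ✗ → not eligible.
Equipment Allowance — status part-time ✓ (not excluded); service 1440 days ≥ 6 months (≈180 days) ✓; site Madison ✗ (not Cork, Reno, or Pune) → not eligible.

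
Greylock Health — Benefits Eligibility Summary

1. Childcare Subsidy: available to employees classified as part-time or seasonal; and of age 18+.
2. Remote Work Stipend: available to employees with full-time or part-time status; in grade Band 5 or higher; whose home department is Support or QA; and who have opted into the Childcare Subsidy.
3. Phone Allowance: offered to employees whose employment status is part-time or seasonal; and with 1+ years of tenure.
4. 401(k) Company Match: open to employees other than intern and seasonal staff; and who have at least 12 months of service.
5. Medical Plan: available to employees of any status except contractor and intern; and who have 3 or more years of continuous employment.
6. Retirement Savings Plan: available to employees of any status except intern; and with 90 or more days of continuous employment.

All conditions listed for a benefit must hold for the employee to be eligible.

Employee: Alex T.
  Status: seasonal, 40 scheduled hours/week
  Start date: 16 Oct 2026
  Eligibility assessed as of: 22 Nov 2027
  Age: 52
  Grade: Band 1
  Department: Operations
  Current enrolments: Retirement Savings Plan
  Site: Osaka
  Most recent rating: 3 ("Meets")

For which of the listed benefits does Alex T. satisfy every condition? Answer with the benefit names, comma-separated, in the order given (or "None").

Service from 16 Oct 2026 to 22 Nov 2027: 402 days.
Childcare Subsidy — status seasonal ✓; age 52 ≥ 18 ✓ → eligible.
Remote Work Stipend — status seasonal ✗ (requires full-time or part-time) → not eligible.
Phone Allowance — status seasonal ✓; service 402 days ≥ 1 year (≈365 days) ✓ → eligible.
401(k) Company Match — status seasonal ✗ (excluded) → not eligible.
Medical Plan — status seasonal ✓ (not excluded); service 402 days < 3 years (≈1095 days) ✗ → not eligible.
Retirement Savings Plan — status seasonal ✓ (not excluded); service 402 days ≥ 90 days ✓ → eligible.

Childcare Subsidy, Phone Allowance, Retirement Savings Plan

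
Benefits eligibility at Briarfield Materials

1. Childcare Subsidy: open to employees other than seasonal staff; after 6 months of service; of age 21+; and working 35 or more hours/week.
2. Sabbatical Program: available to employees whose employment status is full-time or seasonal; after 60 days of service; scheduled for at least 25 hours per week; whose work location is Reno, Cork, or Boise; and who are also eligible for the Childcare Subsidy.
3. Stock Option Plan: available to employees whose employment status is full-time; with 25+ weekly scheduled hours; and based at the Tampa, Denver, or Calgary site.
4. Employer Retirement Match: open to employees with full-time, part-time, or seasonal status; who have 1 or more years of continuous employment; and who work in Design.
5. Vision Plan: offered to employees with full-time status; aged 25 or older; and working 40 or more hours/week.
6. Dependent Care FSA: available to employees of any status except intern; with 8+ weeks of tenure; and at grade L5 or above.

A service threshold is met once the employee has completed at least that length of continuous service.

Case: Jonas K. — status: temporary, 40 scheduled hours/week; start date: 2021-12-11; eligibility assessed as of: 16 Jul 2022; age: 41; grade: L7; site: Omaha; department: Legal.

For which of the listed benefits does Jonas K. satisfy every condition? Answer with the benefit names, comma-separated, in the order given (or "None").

Service from 2021-12-11 to 16 Jul 2022: 217 days.
Childcare Subsidy — status temporary ✓ (not excluded); service 217 days ≥ 6 months (≈180 days) ✓; age 41 ≥ 21 ✓; 40 hrs/wk ≥ 35 ✓ → eligible.
Sabbatical Program — status temporary ✗ (requires full-time or seasonal) → not eligible.
Stock Option Plan — status temporary ✗ (requires full-time) → not eligible.
Employer Retirement Match — status temporary ✗ (requires full-time, part-time, or seasonal) → not eligible.
Vision Plan — status temporary ✗ (requires full-time) → not eligible.
Dependent Care FSA — status temporary ✓ (not excluded); service 217 days ≥ 8 weeks (≈56 days) ✓; grade L7 ≥ L5 ✓ → eligible.

Childcare Subsidy, Dependent Care FSA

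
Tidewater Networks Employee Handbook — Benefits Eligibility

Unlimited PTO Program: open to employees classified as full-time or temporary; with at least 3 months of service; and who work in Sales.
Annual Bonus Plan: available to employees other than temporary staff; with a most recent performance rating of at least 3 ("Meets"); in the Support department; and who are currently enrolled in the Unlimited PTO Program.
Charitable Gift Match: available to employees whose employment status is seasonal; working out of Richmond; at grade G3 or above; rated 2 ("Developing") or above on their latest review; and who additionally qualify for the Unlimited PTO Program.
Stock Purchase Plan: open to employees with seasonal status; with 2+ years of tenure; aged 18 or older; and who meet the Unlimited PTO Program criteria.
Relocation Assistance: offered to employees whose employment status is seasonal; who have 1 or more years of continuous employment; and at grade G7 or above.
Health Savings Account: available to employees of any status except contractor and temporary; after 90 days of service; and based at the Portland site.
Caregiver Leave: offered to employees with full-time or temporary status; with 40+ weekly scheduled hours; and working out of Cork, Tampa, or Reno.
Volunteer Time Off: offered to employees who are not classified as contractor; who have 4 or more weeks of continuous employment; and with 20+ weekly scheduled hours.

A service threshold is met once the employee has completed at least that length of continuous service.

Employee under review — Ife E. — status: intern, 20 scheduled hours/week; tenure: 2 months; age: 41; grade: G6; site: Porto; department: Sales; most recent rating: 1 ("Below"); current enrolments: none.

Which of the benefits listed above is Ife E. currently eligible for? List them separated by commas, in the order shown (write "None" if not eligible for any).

Unlimited PTO Program — status intern ✗ (requires full-time or temporary) → not eligible.
Annual Bonus Plan — status intern ✓ (not excluded); rating 1 < 3 ✗ → not eligible.
Charitable Gift Match — status intern ✗ (requires seasonal) → not eligible.
Stock Purchase Plan — status intern ✗ (requires seasonal) → not eligible.
Relocation Assistance — status intern ✗ (requires seasonal) → not eligible.
Health Savings Account — status intern ✓ (not excluded); service 2 months < 90 days ✗ → not eligible.
Caregiver Leave — status intern ✗ (requires full-time or temporary) → not eligible.
Volunteer Time Off — status intern ✓ (not excluded); service 2 months ≥ 4 weeks (≈28 days) ✓; 20 hrs/wk ≥ 20 ✓ → eligible.

Volunteer Time Off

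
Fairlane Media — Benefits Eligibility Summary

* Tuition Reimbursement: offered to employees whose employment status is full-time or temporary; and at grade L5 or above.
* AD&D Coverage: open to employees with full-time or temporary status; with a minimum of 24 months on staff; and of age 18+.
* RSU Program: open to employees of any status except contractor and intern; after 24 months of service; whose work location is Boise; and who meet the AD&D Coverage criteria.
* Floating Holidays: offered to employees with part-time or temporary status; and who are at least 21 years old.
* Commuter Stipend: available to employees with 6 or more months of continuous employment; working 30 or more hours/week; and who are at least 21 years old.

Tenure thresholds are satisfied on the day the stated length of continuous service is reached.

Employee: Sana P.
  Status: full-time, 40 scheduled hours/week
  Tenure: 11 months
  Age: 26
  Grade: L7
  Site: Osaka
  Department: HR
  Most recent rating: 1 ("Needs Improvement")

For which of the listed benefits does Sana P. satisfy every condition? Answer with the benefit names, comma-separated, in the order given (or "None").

Tuition Reimbursement, Commuter Stipend

Tuition Reimbursement — status full-time ✓; grade L7 ≥ L5 ✓ → eligible.
AD&D Coverage — status full-time ✓; service 11 months < 24 months ✗ → not eligible.
RSU Program — status full-time ✓ (not excluded); service 11 months < 24 months ✗ → not eligible.
Floating Holidays — status full-time ✗ (requires part-time or temporary) → not eligible.
Commuter Stipend — service 11 months ≥ 6 months ✓; 40 hrs/wk ≥ 30 ✓; age 26 ≥ 21 ✓ → eligible.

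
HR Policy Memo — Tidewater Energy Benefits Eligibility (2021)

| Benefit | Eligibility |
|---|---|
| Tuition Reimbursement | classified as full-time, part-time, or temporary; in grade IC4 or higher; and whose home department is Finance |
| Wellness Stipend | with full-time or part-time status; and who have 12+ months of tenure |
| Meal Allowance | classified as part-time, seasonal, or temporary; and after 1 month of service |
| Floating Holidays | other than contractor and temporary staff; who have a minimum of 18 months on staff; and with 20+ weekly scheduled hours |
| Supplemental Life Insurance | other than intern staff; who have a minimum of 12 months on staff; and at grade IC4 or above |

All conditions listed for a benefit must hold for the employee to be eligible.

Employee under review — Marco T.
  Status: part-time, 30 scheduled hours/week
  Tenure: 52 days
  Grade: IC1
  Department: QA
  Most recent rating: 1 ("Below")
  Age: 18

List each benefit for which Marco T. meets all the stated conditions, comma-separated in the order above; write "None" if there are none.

Meal Allowance

Tuition Reimbursement — status part-time ✓; grade IC1 < IC4 ✗ → not eligible.
Wellness Stipend — status part-time ✓; service 52 days < 12 months (≈360 days) ✗ → not eligible.
Meal Allowance — status part-time ✓; service 52 days ≥ 1 month (≈30 days) ✓ → eligible.
Floating Holidays — status part-time ✓ (not excluded); service 52 days < 18 months (≈540 days) ✗ → not eligible.
Supplemental Life Insurance — status part-time ✓ (not excluded); service 52 days < 12 months (≈360 days) ✗ → not eligible.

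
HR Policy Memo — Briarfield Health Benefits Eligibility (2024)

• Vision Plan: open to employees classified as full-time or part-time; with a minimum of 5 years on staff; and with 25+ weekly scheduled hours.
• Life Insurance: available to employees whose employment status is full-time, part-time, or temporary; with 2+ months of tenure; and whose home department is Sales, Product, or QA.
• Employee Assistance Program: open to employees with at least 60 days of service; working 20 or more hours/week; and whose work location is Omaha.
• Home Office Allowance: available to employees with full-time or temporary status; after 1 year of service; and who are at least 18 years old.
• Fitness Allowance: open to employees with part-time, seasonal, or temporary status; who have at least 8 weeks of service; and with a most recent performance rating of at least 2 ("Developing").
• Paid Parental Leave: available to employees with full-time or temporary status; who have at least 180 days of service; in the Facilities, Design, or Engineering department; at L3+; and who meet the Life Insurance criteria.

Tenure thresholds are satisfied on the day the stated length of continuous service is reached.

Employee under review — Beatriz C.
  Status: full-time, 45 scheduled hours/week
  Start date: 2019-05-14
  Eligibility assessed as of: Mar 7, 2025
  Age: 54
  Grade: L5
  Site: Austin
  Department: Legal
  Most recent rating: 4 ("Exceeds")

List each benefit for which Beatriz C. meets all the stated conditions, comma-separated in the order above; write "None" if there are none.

Service from 2019-05-14 to Mar 7, 2025: 2124 days.
Vision Plan — status full-time ✓; service 2124 days ≥ 5 years (≈1825 days) ✓; 45 hrs/wk ≥ 25 ✓ → eligible.
Life Insurance — status full-time ✓; service 2124 days ≥ 2 months (≈60 days) ✓; dept Legal ✗ → not eligible.
Employee Assistance Program — service 2124 days ≥ 60 days ✓; 45 hrs/wk ≥ 20 ✓; site Austin ✗ (not Omaha) → not eligible.
Home Office Allowance — status full-time ✓; service 2124 days ≥ 1 year (≈365 days) ✓; age 54 ≥ 18 ✓ → eligible.
Fitness Allowance — status full-time ✗ (requires part-time, seasonal, or temporary) → not eligible.
Paid Parental Leave — status full-time ✓; service 2124 days ≥ 180 days ✓; dept Legal ✗ → not eligible.

Vision Plan, Home Office Allowance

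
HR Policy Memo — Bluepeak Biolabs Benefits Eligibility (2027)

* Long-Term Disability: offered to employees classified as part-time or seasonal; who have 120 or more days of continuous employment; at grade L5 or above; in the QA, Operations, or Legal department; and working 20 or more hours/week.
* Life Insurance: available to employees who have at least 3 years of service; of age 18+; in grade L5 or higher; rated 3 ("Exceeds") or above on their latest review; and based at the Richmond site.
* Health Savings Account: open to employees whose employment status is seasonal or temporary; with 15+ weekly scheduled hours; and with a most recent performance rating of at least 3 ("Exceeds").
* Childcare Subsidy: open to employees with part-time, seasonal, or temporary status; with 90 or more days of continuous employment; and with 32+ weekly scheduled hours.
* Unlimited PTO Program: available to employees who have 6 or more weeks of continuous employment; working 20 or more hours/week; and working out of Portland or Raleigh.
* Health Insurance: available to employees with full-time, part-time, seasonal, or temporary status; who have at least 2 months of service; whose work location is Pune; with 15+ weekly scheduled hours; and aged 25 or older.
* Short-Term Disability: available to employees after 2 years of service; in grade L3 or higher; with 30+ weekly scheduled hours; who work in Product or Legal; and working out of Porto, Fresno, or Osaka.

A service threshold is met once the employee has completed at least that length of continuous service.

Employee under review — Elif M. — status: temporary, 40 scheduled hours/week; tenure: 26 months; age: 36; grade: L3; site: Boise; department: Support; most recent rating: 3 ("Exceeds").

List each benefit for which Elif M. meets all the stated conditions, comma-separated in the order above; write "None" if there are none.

Health Savings Account, Childcare Subsidy

Long-Term Disability — status temporary ✗ (requires part-time or seasonal) → not eligible.
Life Insurance — service 26 months < 3 years (≈1095 days) ✗ → not eligible.
Health Savings Account — status temporary ✓; 40 hrs/wk ≥ 15 ✓; rating 3 ≥ 3 ✓ → eligible.
Childcare Subsidy — status temporary ✓; service 26 months ≥ 90 days ✓; 40 hrs/wk ≥ 32 ✓ → eligible.
Unlimited PTO Program — service 26 months ≥ 6 weeks (≈42 days) ✓; 40 hrs/wk ≥ 20 ✓; site Boise ✗ (not Portland or Raleigh) → not eligible.
Health Insurance — status temporary ✓; service 26 months ≥ 2 months ✓; site Boise ✗ (not Pune) → not eligible.
Short-Term Disability — service 26 months ≥ 2 years (≈730 days) ✓; grade L3 ≥ L3 ✓; 40 hrs/wk ≥ 30 ✓; dept Support ✗ → not eligible.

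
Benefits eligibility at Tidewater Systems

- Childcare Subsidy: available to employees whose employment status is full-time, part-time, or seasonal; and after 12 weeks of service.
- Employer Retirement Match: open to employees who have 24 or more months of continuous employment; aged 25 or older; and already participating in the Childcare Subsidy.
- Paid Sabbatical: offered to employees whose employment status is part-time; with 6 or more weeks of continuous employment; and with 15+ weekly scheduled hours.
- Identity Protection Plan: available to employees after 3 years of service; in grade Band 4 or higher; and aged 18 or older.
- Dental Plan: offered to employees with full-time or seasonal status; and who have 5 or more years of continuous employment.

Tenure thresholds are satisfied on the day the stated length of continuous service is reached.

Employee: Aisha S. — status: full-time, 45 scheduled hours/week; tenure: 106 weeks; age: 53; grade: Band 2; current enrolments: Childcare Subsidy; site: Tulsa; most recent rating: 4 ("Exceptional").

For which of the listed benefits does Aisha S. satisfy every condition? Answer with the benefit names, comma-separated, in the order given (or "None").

Childcare Subsidy — status full-time ✓; service 106 weeks ≥ 12 weeks ✓ → eligible.
Employer Retirement Match — service 106 weeks ≥ 24 months (≈720 days) ✓; age 53 ≥ 25 ✓; enrolled in Childcare Subsidy ✓ → eligible.
Paid Sabbatical — status full-time ✗ (requires part-time) → not eligible.
Identity Protection Plan — service 106 weeks < 3 years (≈1095 days) ✗ → not eligible.
Dental Plan — status full-time ✓; service 106 weeks < 5 years (≈1825 days) ✗ → not eligible.

Childcare Subsidy, Employer Retirement Match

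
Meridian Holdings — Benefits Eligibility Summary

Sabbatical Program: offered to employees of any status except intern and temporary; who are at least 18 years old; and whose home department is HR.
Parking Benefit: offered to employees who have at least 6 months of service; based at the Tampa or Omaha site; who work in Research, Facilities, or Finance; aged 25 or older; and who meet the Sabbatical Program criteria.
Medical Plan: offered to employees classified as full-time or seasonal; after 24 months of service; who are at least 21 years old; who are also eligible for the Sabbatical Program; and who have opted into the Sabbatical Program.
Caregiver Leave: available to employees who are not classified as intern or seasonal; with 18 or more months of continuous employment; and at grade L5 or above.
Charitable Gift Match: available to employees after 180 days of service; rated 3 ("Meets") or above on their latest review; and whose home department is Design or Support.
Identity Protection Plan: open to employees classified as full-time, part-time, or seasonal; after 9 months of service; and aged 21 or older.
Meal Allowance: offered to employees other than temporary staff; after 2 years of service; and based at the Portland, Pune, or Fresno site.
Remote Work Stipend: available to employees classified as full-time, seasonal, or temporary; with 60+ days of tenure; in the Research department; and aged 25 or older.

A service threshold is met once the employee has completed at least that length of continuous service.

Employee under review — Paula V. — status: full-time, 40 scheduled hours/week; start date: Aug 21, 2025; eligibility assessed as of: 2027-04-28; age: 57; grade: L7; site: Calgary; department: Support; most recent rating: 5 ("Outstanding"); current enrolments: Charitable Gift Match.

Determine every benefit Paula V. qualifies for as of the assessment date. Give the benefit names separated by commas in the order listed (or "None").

Caregiver Leave, Charitable Gift Match, Identity Protection Plan

Service from Aug 21, 2025 to 2027-04-28: 615 days.
Sabbatical Program — status full-time ✓ (not excluded); age 57 ≥ 18 ✓; dept Support ✗ → not eligible.
Parking Benefit — service 615 days ≥ 6 months (≈180 days) ✓; site Calgary ✗ (not Tampa or Omaha) → not eligible.
Medical Plan — status full-time ✓; service 615 days < 24 months (≈720 days) ✗ → not eligible.
Caregiver Leave — status full-time ✓ (not excluded); service 615 days ≥ 18 months (≈540 days) ✓; grade L7 ≥ L5 ✓ → eligible.
Charitable Gift Match — service 615 days ≥ 180 days ✓; rating 5 ≥ 3 ✓; dept Support ✓ → eligible.
Identity Protection Plan — status full-time ✓; service 615 days ≥ 9 months (≈270 days) ✓; age 57 ≥ 21 ✓ → eligible.
Meal Allowance — status full-time ✓ (not excluded); service 615 days < 2 years (≈730 days) ✗ → not eligible.
Remote Work Stipend — status full-time ✓; service 615 days ≥ 60 days ✓; dept Support ✗ → not eligible.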